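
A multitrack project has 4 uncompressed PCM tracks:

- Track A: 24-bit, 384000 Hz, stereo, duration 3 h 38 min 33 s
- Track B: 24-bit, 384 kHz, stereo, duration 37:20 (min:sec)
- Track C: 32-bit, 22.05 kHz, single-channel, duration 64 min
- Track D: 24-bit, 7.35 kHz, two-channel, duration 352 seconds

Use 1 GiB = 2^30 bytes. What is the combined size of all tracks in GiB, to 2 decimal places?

33.27 GiB

Track A: 3 h 38 min 33 s = 13,113 s; 384,000 × 13,113 × 3 × 2 = 30,212,352,000 bytes.
Track B: 37:20 (min:sec) = 2,240 s; 384,000 × 2,240 × 3 × 2 = 5,160,960,000 bytes.
Track C: 64 min = 3,840 s; 22,050 × 3,840 × 4 × 1 = 338,688,000 bytes.
Track D: 7,350 × 352 × 3 × 2 = 15,523,200 bytes.
Total = 35,727,523,200 bytes = 33.27 GiB.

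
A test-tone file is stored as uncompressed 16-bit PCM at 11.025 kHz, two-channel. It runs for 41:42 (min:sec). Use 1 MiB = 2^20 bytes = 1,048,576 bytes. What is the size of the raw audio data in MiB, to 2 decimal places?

105.23 MiB

Duration = 41:42 (min:sec) = 2,502 s.
Bytes = 11,025 samples/s × 2,502 s × 2 bytes/sample × 2 ch = 110,338,200 bytes.
110,338,200 / 1,048,576 = 105.23 MiB.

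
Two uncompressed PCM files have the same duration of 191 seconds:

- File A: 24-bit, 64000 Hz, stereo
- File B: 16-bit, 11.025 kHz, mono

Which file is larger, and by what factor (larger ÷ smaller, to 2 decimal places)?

File A: 64,000 × 3 × 2 = 384,000 bytes/s.
File B: 11,025 × 2 × 1 = 22,050 bytes/s.
File A is larger; ratio = 73,344,000 / 4,211,550 = 17.41.

File A, by a factor of 17.41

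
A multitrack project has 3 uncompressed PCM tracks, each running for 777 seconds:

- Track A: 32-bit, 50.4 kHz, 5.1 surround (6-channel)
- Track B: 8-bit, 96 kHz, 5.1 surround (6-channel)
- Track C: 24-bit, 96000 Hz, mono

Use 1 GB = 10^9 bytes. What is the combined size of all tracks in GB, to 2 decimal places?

Track A: 50,400 × 777 × 4 × 6 = 939,859,200 bytes.
Track B: 96,000 × 777 × 1 × 6 = 447,552,000 bytes.
Track C: 96,000 × 777 × 3 × 1 = 223,776,000 bytes.
Total = 1,611,187,200 bytes = 1.61 GB.

1.61 GB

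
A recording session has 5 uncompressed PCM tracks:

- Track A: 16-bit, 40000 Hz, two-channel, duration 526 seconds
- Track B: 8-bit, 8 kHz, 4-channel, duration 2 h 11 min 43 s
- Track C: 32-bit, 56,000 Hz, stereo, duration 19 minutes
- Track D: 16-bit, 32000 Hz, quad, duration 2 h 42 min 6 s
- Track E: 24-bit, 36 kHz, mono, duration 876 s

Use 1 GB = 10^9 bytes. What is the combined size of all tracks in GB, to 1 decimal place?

3.4 GB

Track A: 40,000 × 526 × 2 × 2 = 84,160,000 bytes.
Track B: 2 h 11 min 43 s = 7,903 s; 8,000 × 7,903 × 1 × 4 = 252,896,000 bytes.
Track C: 19 minutes = 1,140 s; 56,000 × 1,140 × 4 × 2 = 510,720,000 bytes.
Track D: 2 h 42 min 6 s = 9,726 s; 32,000 × 9,726 × 2 × 4 = 2,489,856,000 bytes.
Track E: 36,000 × 876 × 3 × 1 = 94,608,000 bytes.
Total = 3,432,240,000 bytes = 3.4 GB.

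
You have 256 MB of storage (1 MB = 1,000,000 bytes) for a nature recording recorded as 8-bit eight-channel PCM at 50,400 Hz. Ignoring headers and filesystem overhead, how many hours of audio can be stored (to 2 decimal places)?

0.18 hours

Uncompressed byte rate = 50,400 × 1 × 8 = 403,200 bytes/s.
Capacity = 256 × 1,000,000 = 256,000,000 bytes.
256,000,000 / 403,200 ≈ 634.92 s → 0.18 hours.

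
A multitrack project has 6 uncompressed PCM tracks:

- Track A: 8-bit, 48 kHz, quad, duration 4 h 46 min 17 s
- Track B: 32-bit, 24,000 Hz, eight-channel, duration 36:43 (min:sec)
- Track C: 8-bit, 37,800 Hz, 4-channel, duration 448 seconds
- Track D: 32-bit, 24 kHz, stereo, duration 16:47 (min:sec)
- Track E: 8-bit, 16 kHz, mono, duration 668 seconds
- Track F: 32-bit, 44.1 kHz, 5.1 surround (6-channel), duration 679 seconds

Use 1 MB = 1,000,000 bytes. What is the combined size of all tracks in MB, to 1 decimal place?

5980.3 MB

Track A: 4 h 46 min 17 s = 17,177 s; 48,000 × 17,177 × 1 × 4 = 3,297,984,000 bytes.
Track B: 36:43 (min:sec) = 2,203 s; 24,000 × 2,203 × 4 × 8 = 1,691,904,000 bytes.
Track C: 37,800 × 448 × 1 × 4 = 67,737,600 bytes.
Track D: 16:47 (min:sec) = 1,007 s; 24,000 × 1,007 × 4 × 2 = 193,344,000 bytes.
Track E: 16,000 × 668 × 1 × 1 = 10,688,000 bytes.
Track F: 44,100 × 679 × 4 × 6 = 718,653,600 bytes.
Total = 5,980,311,200 bytes = 5980.3 MB.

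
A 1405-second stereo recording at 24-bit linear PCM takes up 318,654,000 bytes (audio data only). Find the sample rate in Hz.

37,800 Hz

Bytes = sample_rate × seconds × bytes_per_sample × channels.
sample_rate = 318,654,000 / (1,405 × 3 × 2) = 318,654,000 / 8,430 = 37,800 Hz.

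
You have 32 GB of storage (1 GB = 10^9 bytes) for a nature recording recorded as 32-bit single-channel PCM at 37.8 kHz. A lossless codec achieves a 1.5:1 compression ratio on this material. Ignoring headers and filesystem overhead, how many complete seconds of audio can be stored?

317,460 seconds

Uncompressed byte rate = 37,800 × 4 × 1 = 151,200 bytes/s.
After 1.5:1 compression, effective rate ≈ 100800 bytes/s.
Capacity = 32 × 1,000,000,000 = 32,000,000,000 bytes.
32,000,000,000 / effective rate ≈ 317460.32 s → 317,460 seconds.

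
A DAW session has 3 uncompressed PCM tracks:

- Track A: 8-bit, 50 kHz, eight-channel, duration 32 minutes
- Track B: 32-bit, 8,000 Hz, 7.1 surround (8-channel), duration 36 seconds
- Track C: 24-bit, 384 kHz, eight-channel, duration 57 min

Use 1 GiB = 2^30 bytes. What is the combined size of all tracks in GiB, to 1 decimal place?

30.1 GiB

Track A: 32 minutes = 1,920 s; 50,000 × 1,920 × 1 × 8 = 768,000,000 bytes.
Track B: 8,000 × 36 × 4 × 8 = 9,216,000 bytes.
Track C: 57 min = 3,420 s; 384,000 × 3,420 × 3 × 8 = 31,518,720,000 bytes.
Total = 32,295,936,000 bytes = 30.1 GiB.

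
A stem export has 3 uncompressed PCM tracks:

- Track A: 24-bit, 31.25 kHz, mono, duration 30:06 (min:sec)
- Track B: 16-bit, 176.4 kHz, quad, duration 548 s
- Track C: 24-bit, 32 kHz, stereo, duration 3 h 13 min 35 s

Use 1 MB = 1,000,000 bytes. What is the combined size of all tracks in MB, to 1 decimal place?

3172.7 MB

Track A: 30:06 (min:sec) = 1,806 s; 31,250 × 1,806 × 3 × 1 = 169,312,500 bytes.
Track B: 176,400 × 548 × 2 × 4 = 773,337,600 bytes.
Track C: 3 h 13 min 35 s = 11,615 s; 32,000 × 11,615 × 3 × 2 = 2,230,080,000 bytes.
Total = 3,172,730,100 bytes = 3172.7 MB.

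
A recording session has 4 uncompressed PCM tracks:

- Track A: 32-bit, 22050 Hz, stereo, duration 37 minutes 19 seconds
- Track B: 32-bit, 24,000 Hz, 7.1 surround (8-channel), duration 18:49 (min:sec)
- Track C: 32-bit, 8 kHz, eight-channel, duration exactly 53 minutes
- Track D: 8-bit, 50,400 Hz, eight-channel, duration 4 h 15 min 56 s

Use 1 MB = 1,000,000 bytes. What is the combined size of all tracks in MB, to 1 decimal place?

Track A: 37 minutes 19 seconds = 2,239 s; 22,050 × 2,239 × 4 × 2 = 394,959,600 bytes.
Track B: 18:49 (min:sec) = 1,129 s; 24,000 × 1,129 × 4 × 8 = 867,072,000 bytes.
Track C: exactly 53 minutes = 3,180 s; 8,000 × 3,180 × 4 × 8 = 814,080,000 bytes.
Track D: 4 h 15 min 56 s = 15,356 s; 50,400 × 15,356 × 1 × 8 = 6,191,539,200 bytes.
Total = 8,267,650,800 bytes = 8267.7 MB.

8267.7 MB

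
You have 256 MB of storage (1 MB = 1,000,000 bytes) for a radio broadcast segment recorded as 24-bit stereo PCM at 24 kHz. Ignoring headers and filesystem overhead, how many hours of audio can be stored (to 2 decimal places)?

0.49 hours

Uncompressed byte rate = 24,000 × 3 × 2 = 144,000 bytes/s.
Capacity = 256 × 1,000,000 = 256,000,000 bytes.
256,000,000 / 144,000 ≈ 1777.78 s → 0.49 hours.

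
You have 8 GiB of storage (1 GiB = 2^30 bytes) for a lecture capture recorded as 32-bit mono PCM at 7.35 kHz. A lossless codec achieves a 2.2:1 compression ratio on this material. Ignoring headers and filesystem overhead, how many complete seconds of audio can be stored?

Uncompressed byte rate = 7,350 × 4 × 1 = 29,400 bytes/s.
After 2.2:1 compression, effective rate ≈ 13363.64 bytes/s.
Capacity = 8 × 1,073,741,824 = 8,589,934,592 bytes.
8,589,934,592 / effective rate ≈ 642784.22 s → 642,784 seconds.

642,784 seconds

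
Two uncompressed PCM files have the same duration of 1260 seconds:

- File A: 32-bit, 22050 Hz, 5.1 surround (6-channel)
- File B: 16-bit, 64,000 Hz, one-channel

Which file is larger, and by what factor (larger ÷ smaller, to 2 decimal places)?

File A, by a factor of 4.13

File A: 22,050 × 4 × 6 = 529,200 bytes/s.
File B: 64,000 × 2 × 1 = 128,000 bytes/s.
File A is larger; ratio = 666,792,000 / 161,280,000 = 4.13.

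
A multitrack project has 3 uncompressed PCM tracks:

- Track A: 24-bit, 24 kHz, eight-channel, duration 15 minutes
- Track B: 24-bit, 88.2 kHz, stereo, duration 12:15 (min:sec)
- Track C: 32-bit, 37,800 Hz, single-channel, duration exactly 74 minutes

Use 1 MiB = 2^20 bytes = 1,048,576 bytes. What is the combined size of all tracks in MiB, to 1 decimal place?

1505.6 MiB

Track A: 15 minutes = 900 s; 24,000 × 900 × 3 × 8 = 518,400,000 bytes.
Track B: 12:15 (min:sec) = 735 s; 88,200 × 735 × 3 × 2 = 388,962,000 bytes.
Track C: exactly 74 minutes = 4,440 s; 37,800 × 4,440 × 4 × 1 = 671,328,000 bytes.
Total = 1,578,690,000 bytes = 1505.6 MiB.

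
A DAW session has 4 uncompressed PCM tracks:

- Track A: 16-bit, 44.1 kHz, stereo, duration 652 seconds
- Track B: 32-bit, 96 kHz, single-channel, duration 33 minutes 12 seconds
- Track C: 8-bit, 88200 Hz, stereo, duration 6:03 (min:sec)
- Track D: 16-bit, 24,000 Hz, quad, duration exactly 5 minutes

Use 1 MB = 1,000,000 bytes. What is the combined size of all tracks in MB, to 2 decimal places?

1001.57 MB

Track A: 44,100 × 652 × 2 × 2 = 115,012,800 bytes.
Track B: 33 minutes 12 seconds = 1,992 s; 96,000 × 1,992 × 4 × 1 = 764,928,000 bytes.
Track C: 6:03 (min:sec) = 363 s; 88,200 × 363 × 1 × 2 = 64,033,200 bytes.
Track D: exactly 5 minutes = 300 s; 24,000 × 300 × 2 × 4 = 57,600,000 bytes.
Total = 1,001,574,000 bytes = 1001.57 MB.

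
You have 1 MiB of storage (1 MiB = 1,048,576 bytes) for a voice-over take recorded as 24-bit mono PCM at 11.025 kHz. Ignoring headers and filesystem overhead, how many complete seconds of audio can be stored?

Uncompressed byte rate = 11,025 × 3 × 1 = 33,075 bytes/s.
Capacity = 1 × 1,048,576 = 1,048,576 bytes.
1,048,576 / 33,075 ≈ 31.7 s → 31 seconds.

31 seconds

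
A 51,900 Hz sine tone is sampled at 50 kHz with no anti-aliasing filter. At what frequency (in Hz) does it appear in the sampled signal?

1,900 Hz

Nyquist = 50,000/2 = 25,000 Hz; 51,900 Hz exceeds it.
Alias = |51,900 − 1×50,000| = |51,900 − 50,000| = 1,900 Hz.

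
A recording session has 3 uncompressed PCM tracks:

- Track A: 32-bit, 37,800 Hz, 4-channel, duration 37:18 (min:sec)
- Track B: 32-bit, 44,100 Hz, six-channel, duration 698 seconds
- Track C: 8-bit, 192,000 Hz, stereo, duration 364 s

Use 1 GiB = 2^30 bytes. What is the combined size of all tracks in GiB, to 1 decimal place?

2.1 GiB

Track A: 37:18 (min:sec) = 2,238 s; 37,800 × 2,238 × 4 × 4 = 1,353,542,400 bytes.
Track B: 44,100 × 698 × 4 × 6 = 738,763,200 bytes.
Track C: 192,000 × 364 × 1 × 2 = 139,776,000 bytes.
Total = 2,232,081,600 bytes = 2.1 GiB.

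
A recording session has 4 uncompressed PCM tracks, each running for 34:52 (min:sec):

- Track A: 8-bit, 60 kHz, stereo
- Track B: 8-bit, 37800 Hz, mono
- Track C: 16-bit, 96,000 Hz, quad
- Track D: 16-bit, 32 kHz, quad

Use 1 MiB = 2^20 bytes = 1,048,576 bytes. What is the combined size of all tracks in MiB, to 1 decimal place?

34:52 (min:sec) = 2,092 s.
Track A: 60,000 × 2,092 × 1 × 2 = 251,040,000 bytes.
Track B: 37,800 × 2,092 × 1 × 1 = 79,077,600 bytes.
Track C: 96,000 × 2,092 × 2 × 4 = 1,606,656,000 bytes.
Track D: 32,000 × 2,092 × 2 × 4 = 535,552,000 bytes.
Total = 2,472,325,600 bytes = 2357.8 MiB.

2357.8 MiB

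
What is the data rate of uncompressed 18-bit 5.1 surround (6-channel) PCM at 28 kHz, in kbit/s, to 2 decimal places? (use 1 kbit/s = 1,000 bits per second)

3024.00 kbit/s

Bit rate = 28,000 × 18 × 6 = 3,024,000 bits/s.
= 3024.00 kbit/s.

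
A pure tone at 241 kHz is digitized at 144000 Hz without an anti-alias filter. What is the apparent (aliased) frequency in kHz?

47 kHz

Nyquist = 144,000/2 = 72,000 Hz; 241,000 Hz exceeds it.
Alias = |241,000 − 2×144,000| = |241,000 − 288,000| = 47,000 Hz = 47 kHz.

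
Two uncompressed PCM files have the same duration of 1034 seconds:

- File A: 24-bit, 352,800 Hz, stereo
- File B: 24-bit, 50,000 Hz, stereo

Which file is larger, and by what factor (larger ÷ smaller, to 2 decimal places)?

File A, by a factor of 7.06

File A: 352,800 × 3 × 2 = 2,116,800 bytes/s.
File B: 50,000 × 3 × 2 = 300,000 bytes/s.
File A is larger; ratio = 2,188,771,200 / 310,200,000 = 7.06.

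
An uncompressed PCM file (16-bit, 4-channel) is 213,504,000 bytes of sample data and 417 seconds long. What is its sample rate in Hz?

64,000 Hz

Bytes = sample_rate × seconds × bytes_per_sample × channels.
sample_rate = 213,504,000 / (417 × 2 × 4) = 213,504,000 / 3,336 = 64,000 Hz.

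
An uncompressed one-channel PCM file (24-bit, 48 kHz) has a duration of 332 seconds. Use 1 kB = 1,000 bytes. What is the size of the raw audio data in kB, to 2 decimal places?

Bytes = 48,000 samples/s × 332 s × 3 bytes/sample × 1 ch = 47,808,000 bytes.
47,808,000 / 1,000 = 47808.00 kB.

47808.00 kB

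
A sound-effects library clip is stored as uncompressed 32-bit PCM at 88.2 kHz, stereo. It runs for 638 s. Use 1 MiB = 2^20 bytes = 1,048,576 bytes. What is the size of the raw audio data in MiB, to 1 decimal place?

429.3 MiB

Bytes = 88,200 samples/s × 638 s × 4 bytes/sample × 2 ch = 450,172,800 bytes.
450,172,800 / 1,048,576 = 429.3 MiB.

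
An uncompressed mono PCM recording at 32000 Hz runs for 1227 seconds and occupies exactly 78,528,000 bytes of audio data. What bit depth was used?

Bytes per sample = 78,528,000 / (32,000 × 1,227 × 1) = 78,528,000 / 39,264,000 = 2.
Bit depth = 2 × 8 = 16 bits.

16 bits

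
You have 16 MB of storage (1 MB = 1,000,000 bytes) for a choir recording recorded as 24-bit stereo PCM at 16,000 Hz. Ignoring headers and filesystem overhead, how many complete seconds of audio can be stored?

166 seconds

Uncompressed byte rate = 16,000 × 3 × 2 = 96,000 bytes/s.
Capacity = 16 × 1,000,000 = 16,000,000 bytes.
16,000,000 / 96,000 ≈ 166.67 s → 166 seconds.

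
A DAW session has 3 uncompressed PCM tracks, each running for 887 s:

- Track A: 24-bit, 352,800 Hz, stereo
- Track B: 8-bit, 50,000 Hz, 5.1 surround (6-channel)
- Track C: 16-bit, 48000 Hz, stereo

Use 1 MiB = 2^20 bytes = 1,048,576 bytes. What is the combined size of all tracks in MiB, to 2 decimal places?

2206.81 MiB

Track A: 352,800 × 887 × 3 × 2 = 1,877,601,600 bytes.
Track B: 50,000 × 887 × 1 × 6 = 266,100,000 bytes.
Track C: 48,000 × 887 × 2 × 2 = 170,304,000 bytes.
Total = 2,314,005,600 bytes = 2206.81 MiB.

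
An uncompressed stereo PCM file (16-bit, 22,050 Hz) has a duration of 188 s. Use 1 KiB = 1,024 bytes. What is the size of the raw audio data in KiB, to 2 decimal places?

Bytes = 22,050 samples/s × 188 s × 2 bytes/sample × 2 ch = 16,581,600 bytes.
16,581,600 / 1,024 = 16192.97 KiB.

16192.97 KiB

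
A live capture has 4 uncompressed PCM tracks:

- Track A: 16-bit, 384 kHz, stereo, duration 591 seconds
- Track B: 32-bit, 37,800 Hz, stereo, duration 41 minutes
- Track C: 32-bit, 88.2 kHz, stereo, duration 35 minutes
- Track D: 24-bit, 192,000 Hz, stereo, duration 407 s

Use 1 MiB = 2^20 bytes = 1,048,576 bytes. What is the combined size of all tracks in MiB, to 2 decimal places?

3435.42 MiB

Track A: 384,000 × 591 × 2 × 2 = 907,776,000 bytes.
Track B: 41 minutes = 2,460 s; 37,800 × 2,460 × 4 × 2 = 743,904,000 bytes.
Track C: 35 minutes = 2,100 s; 88,200 × 2,100 × 4 × 2 = 1,481,760,000 bytes.
Track D: 192,000 × 407 × 3 × 2 = 468,864,000 bytes.
Total = 3,602,304,000 bytes = 3435.42 MiB.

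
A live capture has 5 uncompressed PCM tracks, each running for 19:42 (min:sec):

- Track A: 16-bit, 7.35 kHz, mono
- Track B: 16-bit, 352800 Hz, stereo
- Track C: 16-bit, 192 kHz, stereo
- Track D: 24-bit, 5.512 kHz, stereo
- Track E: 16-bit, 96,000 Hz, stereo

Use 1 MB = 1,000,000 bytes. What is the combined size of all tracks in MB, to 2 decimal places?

3086.17 MB

19:42 (min:sec) = 1,182 s.
Track A: 7,350 × 1,182 × 2 × 1 = 17,375,400 bytes.
Track B: 352,800 × 1,182 × 2 × 2 = 1,668,038,400 bytes.
Track C: 192,000 × 1,182 × 2 × 2 = 907,776,000 bytes.
Track D: 5,512 × 1,182 × 3 × 2 = 39,091,104 bytes.
Track E: 96,000 × 1,182 × 2 × 2 = 453,888,000 bytes.
Total = 3,086,168,904 bytes = 3086.17 MB.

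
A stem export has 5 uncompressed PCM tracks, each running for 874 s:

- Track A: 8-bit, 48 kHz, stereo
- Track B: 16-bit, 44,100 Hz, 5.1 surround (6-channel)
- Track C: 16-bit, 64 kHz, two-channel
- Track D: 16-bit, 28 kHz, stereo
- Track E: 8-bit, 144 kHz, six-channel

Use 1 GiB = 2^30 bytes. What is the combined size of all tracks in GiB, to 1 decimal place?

1.5 GiB

Track A: 48,000 × 874 × 1 × 2 = 83,904,000 bytes.
Track B: 44,100 × 874 × 2 × 6 = 462,520,800 bytes.
Track C: 64,000 × 874 × 2 × 2 = 223,744,000 bytes.
Track D: 28,000 × 874 × 2 × 2 = 97,888,000 bytes.
Track E: 144,000 × 874 × 1 × 6 = 755,136,000 bytes.
Total = 1,623,192,800 bytes = 1.5 GiB.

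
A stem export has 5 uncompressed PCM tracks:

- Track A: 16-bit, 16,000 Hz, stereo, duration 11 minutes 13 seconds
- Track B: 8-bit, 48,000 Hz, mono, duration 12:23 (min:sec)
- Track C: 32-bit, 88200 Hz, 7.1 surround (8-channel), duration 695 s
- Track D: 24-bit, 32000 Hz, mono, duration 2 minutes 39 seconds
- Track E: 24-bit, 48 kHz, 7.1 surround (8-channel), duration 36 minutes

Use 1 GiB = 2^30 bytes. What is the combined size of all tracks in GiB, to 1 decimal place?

4.2 GiB

Track A: 11 minutes 13 seconds = 673 s; 16,000 × 673 × 2 × 2 = 43,072,000 bytes.
Track B: 12:23 (min:sec) = 743 s; 48,000 × 743 × 1 × 1 = 35,664,000 bytes.
Track C: 88,200 × 695 × 4 × 8 = 1,961,568,000 bytes.
Track D: 2 minutes 39 seconds = 159 s; 32,000 × 159 × 3 × 1 = 15,264,000 bytes.
Track E: 36 minutes = 2,160 s; 48,000 × 2,160 × 3 × 8 = 2,488,320,000 bytes.
Total = 4,543,888,000 bytes = 4.2 GiB.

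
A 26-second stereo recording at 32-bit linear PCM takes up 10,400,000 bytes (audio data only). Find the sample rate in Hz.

Bytes = sample_rate × seconds × bytes_per_sample × channels.
sample_rate = 10,400,000 / (26 × 4 × 2) = 10,400,000 / 208 = 50,000 Hz.

50,000 Hz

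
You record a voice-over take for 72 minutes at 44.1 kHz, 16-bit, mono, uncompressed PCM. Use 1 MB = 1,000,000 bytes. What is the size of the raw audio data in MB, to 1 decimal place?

Duration = 72 minutes = 4,320 s.
Bytes = 44,100 samples/s × 4,320 s × 2 bytes/sample × 1 ch = 381,024,000 bytes.
381,024,000 / 1,000,000 = 381.0 MB.

381.0 MB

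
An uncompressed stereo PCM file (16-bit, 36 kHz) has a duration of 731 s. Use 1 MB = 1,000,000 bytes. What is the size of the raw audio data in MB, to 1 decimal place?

105.3 MB

Bytes = 36,000 samples/s × 731 s × 2 bytes/sample × 2 ch = 105,264,000 bytes.
105,264,000 / 1,000,000 = 105.3 MB.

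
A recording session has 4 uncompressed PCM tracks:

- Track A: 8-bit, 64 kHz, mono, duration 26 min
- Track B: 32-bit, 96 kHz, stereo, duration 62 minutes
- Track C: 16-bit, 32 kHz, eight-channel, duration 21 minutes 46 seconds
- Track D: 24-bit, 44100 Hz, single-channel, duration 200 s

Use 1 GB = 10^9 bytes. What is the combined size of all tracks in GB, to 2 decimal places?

3.65 GB

Track A: 26 min = 1,560 s; 64,000 × 1,560 × 1 × 1 = 99,840,000 bytes.
Track B: 62 minutes = 3,720 s; 96,000 × 3,720 × 4 × 2 = 2,856,960,000 bytes.
Track C: 21 minutes 46 seconds = 1,306 s; 32,000 × 1,306 × 2 × 8 = 668,672,000 bytes.
Track D: 44,100 × 200 × 3 × 1 = 26,460,000 bytes.
Total = 3,651,932,000 bytes = 3.65 GB.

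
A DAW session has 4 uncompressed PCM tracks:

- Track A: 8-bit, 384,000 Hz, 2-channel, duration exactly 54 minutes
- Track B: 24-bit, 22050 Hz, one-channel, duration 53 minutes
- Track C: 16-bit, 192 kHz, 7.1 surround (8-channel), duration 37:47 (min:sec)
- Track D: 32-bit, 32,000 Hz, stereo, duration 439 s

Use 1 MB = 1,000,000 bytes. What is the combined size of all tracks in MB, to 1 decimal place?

Track A: exactly 54 minutes = 3,240 s; 384,000 × 3,240 × 1 × 2 = 2,488,320,000 bytes.
Track B: 53 minutes = 3,180 s; 22,050 × 3,180 × 3 × 1 = 210,357,000 bytes.
Track C: 37:47 (min:sec) = 2,267 s; 192,000 × 2,267 × 2 × 8 = 6,964,224,000 bytes.
Track D: 32,000 × 439 × 4 × 2 = 112,384,000 bytes.
Total = 9,775,285,000 bytes = 9775.3 MB.

9775.3 MB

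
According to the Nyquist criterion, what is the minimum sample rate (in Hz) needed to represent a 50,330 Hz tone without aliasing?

100,660 Hz

Minimum sample rate = 2 × 50,330 Hz = 100,660 Hz.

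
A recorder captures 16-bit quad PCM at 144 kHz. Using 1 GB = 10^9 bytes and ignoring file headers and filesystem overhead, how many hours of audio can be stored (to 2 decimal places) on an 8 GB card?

Uncompressed byte rate = 144,000 × 2 × 4 = 1,152,000 bytes/s.
Capacity = 8 × 1,000,000,000 = 8,000,000,000 bytes.
8,000,000,000 / 1,152,000 ≈ 6944.44 s → 1.93 hours.

1.93 hours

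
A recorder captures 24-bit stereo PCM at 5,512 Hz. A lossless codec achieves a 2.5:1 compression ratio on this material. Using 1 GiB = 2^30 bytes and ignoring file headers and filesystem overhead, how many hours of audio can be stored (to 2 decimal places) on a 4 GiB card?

Uncompressed byte rate = 5,512 × 3 × 2 = 33,072 bytes/s.
After 2.5:1 compression, effective rate ≈ 13228.8 bytes/s.
Capacity = 4 × 1,073,741,824 = 4,294,967,296 bytes.
4,294,967,296 / effective rate ≈ 324667.94 s → 90.19 hours.

90.19 hours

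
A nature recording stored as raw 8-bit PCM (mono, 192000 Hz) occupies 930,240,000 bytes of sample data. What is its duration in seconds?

Byte rate = 192,000 × 1 × 1 = 192,000 bytes/s.
Duration = 930,240,000 / 192,000 = 4,845 s.

4,845 seconds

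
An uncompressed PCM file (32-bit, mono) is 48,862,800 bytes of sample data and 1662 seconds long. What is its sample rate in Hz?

7,350 Hz

Bytes = sample_rate × seconds × bytes_per_sample × channels.
sample_rate = 48,862,800 / (1,662 × 4 × 1) = 48,862,800 / 6,648 = 7,350 Hz.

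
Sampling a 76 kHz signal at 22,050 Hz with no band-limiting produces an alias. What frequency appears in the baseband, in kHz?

Nyquist = 22,050/2 = 11,025 Hz; 76,000 Hz exceeds it.
Alias = |76,000 − 3×22,050| = |76,000 − 66,150| = 9,850 Hz = 9.85 kHz.

9.85 kHz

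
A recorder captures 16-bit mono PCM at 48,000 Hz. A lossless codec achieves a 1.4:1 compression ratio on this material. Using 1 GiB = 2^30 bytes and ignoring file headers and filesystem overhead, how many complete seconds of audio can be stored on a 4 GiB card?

62,634 seconds

Uncompressed byte rate = 48,000 × 2 × 1 = 96,000 bytes/s.
After 1.4:1 compression, effective rate ≈ 68571.43 bytes/s.
Capacity = 4 × 1,073,741,824 = 4,294,967,296 bytes.
4,294,967,296 / effective rate ≈ 62634.94 s → 62,634 seconds.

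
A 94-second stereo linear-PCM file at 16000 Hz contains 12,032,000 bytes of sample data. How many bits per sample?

Bytes per sample = 12,032,000 / (16,000 × 94 × 2) = 12,032,000 / 3,008,000 = 4.
Bit depth = 4 × 8 = 32 bits.

32 bits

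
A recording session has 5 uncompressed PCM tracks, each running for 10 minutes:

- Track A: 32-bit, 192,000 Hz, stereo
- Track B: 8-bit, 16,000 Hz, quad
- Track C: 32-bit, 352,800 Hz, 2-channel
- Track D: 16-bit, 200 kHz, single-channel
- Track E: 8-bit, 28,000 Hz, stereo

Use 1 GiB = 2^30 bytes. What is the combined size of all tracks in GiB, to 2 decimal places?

10 minutes = 600 s.
Track A: 192,000 × 600 × 4 × 2 = 921,600,000 bytes.
Track B: 16,000 × 600 × 1 × 4 = 38,400,000 bytes.
Track C: 352,800 × 600 × 4 × 2 = 1,693,440,000 bytes.
Track D: 200,000 × 600 × 2 × 1 = 240,000,000 bytes.
Track E: 28,000 × 600 × 1 × 2 = 33,600,000 bytes.
Total = 2,927,040,000 bytes = 2.73 GiB.

2.73 GiB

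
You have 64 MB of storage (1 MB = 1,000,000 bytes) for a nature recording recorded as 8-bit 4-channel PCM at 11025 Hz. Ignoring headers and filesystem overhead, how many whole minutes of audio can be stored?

24 minutes

Uncompressed byte rate = 11,025 × 1 × 4 = 44,100 bytes/s.
Capacity = 64 × 1,000,000 = 64,000,000 bytes.
64,000,000 / 44,100 ≈ 1451.25 s → 24 minutes.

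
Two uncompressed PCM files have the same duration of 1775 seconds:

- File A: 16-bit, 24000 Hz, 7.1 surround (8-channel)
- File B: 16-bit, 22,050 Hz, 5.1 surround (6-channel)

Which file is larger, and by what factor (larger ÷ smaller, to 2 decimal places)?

File A: 24,000 × 2 × 8 = 384,000 bytes/s.
File B: 22,050 × 2 × 6 = 264,600 bytes/s.
File A is larger; ratio = 681,600,000 / 469,665,000 = 1.45.

File A, by a factor of 1.45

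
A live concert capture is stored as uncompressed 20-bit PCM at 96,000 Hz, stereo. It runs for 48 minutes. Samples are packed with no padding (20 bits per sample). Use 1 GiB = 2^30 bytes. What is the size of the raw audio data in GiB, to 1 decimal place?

Duration = 48 minutes = 2,880 s.
Bits = 96,000 × 2,880 × 20 × 2 = 11,059,200,000 bits = 1,382,400,000 bytes.
1,382,400,000 / 1,073,741,824 = 1.3 GiB.

1.3 GiB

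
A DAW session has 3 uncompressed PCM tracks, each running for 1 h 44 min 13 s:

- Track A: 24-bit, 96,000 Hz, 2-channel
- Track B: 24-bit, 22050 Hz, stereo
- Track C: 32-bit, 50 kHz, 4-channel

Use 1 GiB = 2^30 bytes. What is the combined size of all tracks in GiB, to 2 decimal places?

8.78 GiB

1 h 44 min 13 s = 6,253 s.
Track A: 96,000 × 6,253 × 3 × 2 = 3,601,728,000 bytes.
Track B: 22,050 × 6,253 × 3 × 2 = 827,271,900 bytes.
Track C: 50,000 × 6,253 × 4 × 4 = 5,002,400,000 bytes.
Total = 9,431,399,900 bytes = 8.78 GiB.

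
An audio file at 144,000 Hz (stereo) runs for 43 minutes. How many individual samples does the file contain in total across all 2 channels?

43 minutes = 2,580 s.
144,000 × 2,580 s × 2 ch = 743,040,000 samples.

743,040,000 samples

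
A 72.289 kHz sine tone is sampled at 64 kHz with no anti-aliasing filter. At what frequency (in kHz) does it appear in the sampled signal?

8.289 kHz

Nyquist = 64,000/2 = 32,000 Hz; 72,289 Hz exceeds it.
Alias = |72,289 − 1×64,000| = |72,289 − 64,000| = 8,289 Hz = 8.289 kHz.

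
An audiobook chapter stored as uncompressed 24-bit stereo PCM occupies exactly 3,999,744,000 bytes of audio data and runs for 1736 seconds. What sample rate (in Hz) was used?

Bytes = sample_rate × seconds × bytes_per_sample × channels.
sample_rate = 3,999,744,000 / (1,736 × 3 × 2) = 3,999,744,000 / 10,416 = 384,000 Hz.

384,000 Hz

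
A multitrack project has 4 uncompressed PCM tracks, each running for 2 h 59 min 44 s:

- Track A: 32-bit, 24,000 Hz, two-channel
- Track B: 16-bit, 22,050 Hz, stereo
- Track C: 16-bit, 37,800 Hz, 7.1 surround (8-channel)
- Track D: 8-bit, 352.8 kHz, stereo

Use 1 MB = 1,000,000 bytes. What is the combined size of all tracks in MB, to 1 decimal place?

17153.0 MB

2 h 59 min 44 s = 10,784 s.
Track A: 24,000 × 10,784 × 4 × 2 = 2,070,528,000 bytes.
Track B: 22,050 × 10,784 × 2 × 2 = 951,148,800 bytes.
Track C: 37,800 × 10,784 × 2 × 8 = 6,522,163,200 bytes.
Track D: 352,800 × 10,784 × 1 × 2 = 7,609,190,400 bytes.
Total = 17,153,030,400 bytes = 17153.0 MB.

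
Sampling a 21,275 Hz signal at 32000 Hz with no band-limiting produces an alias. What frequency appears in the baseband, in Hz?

10,725 Hz

Nyquist = 32,000/2 = 16,000 Hz; 21,275 Hz exceeds it.
Alias = |21,275 − 1×32,000| = |21,275 − 32,000| = 10,725 Hz.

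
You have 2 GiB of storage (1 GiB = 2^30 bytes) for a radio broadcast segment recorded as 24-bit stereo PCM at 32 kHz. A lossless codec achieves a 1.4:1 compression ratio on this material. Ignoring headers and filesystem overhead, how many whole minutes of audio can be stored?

260 minutes

Uncompressed byte rate = 32,000 × 3 × 2 = 192,000 bytes/s.
After 1.4:1 compression, effective rate ≈ 137142.86 bytes/s.
Capacity = 2 × 1,073,741,824 = 2,147,483,648 bytes.
2,147,483,648 / effective rate ≈ 15658.73 s → 260 minutes.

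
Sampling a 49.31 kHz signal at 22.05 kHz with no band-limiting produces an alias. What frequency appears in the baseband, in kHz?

Nyquist = 22,050/2 = 11,025 Hz; 49,310 Hz exceeds it.
Alias = |49,310 − 2×22,050| = |49,310 − 44,100| = 5,210 Hz = 5.21 kHz.

5.21 kHz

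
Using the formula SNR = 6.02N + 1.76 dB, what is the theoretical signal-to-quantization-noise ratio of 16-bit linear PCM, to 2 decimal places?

6.02 × 16 + 1.76 = 98.08 dB.

98.08 dB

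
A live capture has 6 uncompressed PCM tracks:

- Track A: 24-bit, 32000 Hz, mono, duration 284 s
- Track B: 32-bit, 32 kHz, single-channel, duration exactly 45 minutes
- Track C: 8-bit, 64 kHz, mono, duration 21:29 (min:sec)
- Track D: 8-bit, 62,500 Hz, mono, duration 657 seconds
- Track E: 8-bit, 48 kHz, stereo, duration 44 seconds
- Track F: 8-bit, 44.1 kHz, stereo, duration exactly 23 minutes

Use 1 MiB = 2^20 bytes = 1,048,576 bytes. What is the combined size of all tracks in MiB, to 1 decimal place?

Track A: 32,000 × 284 × 3 × 1 = 27,264,000 bytes.
Track B: exactly 45 minutes = 2,700 s; 32,000 × 2,700 × 4 × 1 = 345,600,000 bytes.
Track C: 21:29 (min:sec) = 1,289 s; 64,000 × 1,289 × 1 × 1 = 82,496,000 bytes.
Track D: 62,500 × 657 × 1 × 1 = 41,062,500 bytes.
Track E: 48,000 × 44 × 1 × 2 = 4,224,000 bytes.
Track F: exactly 23 minutes = 1,380 s; 44,100 × 1,380 × 1 × 2 = 121,716,000 bytes.
Total = 622,362,500 bytes = 593.5 MiB.

593.5 MiB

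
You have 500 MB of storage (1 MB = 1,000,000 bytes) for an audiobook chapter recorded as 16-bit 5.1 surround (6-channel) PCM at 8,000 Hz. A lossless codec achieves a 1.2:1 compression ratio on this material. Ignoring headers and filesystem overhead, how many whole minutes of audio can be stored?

Uncompressed byte rate = 8,000 × 2 × 6 = 96,000 bytes/s.
After 1.2:1 compression, effective rate ≈ 80000 bytes/s.
Capacity = 500 × 1,000,000 = 500,000,000 bytes.
500,000,000 / effective rate ≈ 6250 s → 104 minutes.

104 minutes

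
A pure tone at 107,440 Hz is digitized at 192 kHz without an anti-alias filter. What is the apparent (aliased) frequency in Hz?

Nyquist = 192,000/2 = 96,000 Hz; 107,440 Hz exceeds it.
Alias = |107,440 − 1×192,000| = |107,440 − 192,000| = 84,560 Hz.

84,560 Hz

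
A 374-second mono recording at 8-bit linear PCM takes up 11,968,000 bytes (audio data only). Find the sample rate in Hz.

32,000 Hz

Bytes = sample_rate × seconds × bytes_per_sample × channels.
sample_rate = 11,968,000 / (374 × 1 × 1) = 11,968,000 / 374 = 32,000 Hz.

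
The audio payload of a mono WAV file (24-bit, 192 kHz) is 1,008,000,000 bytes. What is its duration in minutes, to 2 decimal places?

Byte rate = 192,000 × 3 × 1 = 576,000 bytes/s.
Duration = 1,008,000,000 / 576,000 = 1,750 s.
1,750 s / 60 = 29.17 minutes.

29.17 minutes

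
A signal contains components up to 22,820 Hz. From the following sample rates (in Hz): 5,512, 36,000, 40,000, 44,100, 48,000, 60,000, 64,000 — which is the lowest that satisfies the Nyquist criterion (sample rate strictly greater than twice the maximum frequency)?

48,000 Hz

Need sample rate > 2 × 22,820 = 45,640 Hz.
Lowest listed rate above 45,640 Hz is 48,000 Hz.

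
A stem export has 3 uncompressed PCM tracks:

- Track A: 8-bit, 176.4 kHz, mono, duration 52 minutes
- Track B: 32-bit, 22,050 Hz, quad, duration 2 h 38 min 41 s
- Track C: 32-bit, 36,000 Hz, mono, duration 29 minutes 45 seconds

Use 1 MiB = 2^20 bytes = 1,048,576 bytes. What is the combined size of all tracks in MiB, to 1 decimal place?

Track A: 52 minutes = 3,120 s; 176,400 × 3,120 × 1 × 1 = 550,368,000 bytes.
Track B: 2 h 38 min 41 s = 9,521 s; 22,050 × 9,521 × 4 × 4 = 3,359,008,800 bytes.
Track C: 29 minutes 45 seconds = 1,785 s; 36,000 × 1,785 × 4 × 1 = 257,040,000 bytes.
Total = 4,166,416,800 bytes = 3973.4 MiB.

3973.4 MiB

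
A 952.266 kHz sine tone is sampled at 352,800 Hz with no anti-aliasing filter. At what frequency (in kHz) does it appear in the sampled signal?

Nyquist = 352,800/2 = 176,400 Hz; 952,266 Hz exceeds it.
Alias = |952,266 − 3×352,800| = |952,266 − 1,058,400| = 106,134 Hz = 106.134 kHz.

106.134 kHz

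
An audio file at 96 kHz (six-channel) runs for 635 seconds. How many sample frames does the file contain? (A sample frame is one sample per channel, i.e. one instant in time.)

96,000 samples/s × 635 s = 60,960,000 frames.

60,960,000 sample frames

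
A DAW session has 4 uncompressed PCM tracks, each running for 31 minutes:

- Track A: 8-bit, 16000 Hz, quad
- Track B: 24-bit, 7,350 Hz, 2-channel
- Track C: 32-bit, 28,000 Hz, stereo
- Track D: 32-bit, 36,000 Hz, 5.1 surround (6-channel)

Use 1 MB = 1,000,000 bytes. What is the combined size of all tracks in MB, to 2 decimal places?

2224.75 MB

31 minutes = 1,860 s.
Track A: 16,000 × 1,860 × 1 × 4 = 119,040,000 bytes.
Track B: 7,350 × 1,860 × 3 × 2 = 82,026,000 bytes.
Track C: 28,000 × 1,860 × 4 × 2 = 416,640,000 bytes.
Track D: 36,000 × 1,860 × 4 × 6 = 1,607,040,000 bytes.
Total = 2,224,746,000 bytes = 2224.75 MB.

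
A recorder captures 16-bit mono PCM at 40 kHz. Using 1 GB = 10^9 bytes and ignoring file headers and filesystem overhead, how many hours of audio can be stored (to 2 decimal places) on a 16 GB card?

Uncompressed byte rate = 40,000 × 2 × 1 = 80,000 bytes/s.
Capacity = 16 × 1,000,000,000 = 16,000,000,000 bytes.
16,000,000,000 / 80,000 ≈ 200000 s → 55.56 hours.

55.56 hours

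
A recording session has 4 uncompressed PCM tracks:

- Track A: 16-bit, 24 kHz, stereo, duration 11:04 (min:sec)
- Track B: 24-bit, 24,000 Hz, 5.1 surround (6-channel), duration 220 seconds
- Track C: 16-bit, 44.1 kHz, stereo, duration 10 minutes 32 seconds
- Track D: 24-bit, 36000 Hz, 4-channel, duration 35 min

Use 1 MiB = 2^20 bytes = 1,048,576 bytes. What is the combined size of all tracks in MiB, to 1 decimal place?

1122.9 MiB

Track A: 11:04 (min:sec) = 664 s; 24,000 × 664 × 2 × 2 = 63,744,000 bytes.
Track B: 24,000 × 220 × 3 × 6 = 95,040,000 bytes.
Track C: 10 minutes 32 seconds = 632 s; 44,100 × 632 × 2 × 2 = 111,484,800 bytes.
Track D: 35 min = 2,100 s; 36,000 × 2,100 × 3 × 4 = 907,200,000 bytes.
Total = 1,177,468,800 bytes = 1122.9 MiB.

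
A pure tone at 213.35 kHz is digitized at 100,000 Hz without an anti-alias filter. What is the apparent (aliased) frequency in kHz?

Nyquist = 100,000/2 = 50,000 Hz; 213,350 Hz exceeds it.
Alias = |213,350 − 2×100,000| = |213,350 − 200,000| = 13,350 Hz = 13.35 kHz.

13.35 kHz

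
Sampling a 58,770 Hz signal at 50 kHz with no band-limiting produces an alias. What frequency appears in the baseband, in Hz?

Nyquist = 50,000/2 = 25,000 Hz; 58,770 Hz exceeds it.
Alias = |58,770 − 1×50,000| = |58,770 − 50,000| = 8,770 Hz.

8,770 Hz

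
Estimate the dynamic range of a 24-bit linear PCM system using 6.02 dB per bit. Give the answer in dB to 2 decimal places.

24 × 6.02 = 144.48 dB.

144.48 dB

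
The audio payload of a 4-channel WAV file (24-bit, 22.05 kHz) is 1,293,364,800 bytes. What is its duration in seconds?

4,888 seconds

Byte rate = 22,050 × 3 × 4 = 264,600 bytes/s.
Duration = 1,293,364,800 / 264,600 = 4,888 s.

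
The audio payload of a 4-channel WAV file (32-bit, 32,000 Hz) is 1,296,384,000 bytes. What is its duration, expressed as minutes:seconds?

42:12

Byte rate = 32,000 × 4 × 4 = 512,000 bytes/s.
Duration = 1,296,384,000 / 512,000 = 2,532 s.
2,532 s = 42:12.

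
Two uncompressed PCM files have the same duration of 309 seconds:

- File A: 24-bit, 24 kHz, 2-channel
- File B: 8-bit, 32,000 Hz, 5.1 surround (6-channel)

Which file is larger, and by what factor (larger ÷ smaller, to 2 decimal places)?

File A: 24,000 × 3 × 2 = 144,000 bytes/s.
File B: 32,000 × 1 × 6 = 192,000 bytes/s.
File B is larger; ratio = 59,328,000 / 44,496,000 = 1.33.

File B, by a factor of 1.33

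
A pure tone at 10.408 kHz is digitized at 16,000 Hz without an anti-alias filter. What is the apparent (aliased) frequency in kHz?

5.592 kHz

Nyquist = 16,000/2 = 8,000 Hz; 10,408 Hz exceeds it.
Alias = |10,408 − 1×16,000| = |10,408 − 16,000| = 5,592 Hz = 5.592 kHz.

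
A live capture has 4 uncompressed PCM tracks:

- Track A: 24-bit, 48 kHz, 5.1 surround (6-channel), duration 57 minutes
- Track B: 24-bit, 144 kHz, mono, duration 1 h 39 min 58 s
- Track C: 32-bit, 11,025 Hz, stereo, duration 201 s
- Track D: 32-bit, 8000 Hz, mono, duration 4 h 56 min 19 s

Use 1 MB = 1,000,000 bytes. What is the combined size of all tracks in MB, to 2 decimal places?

Track A: 57 minutes = 3,420 s; 48,000 × 3,420 × 3 × 6 = 2,954,880,000 bytes.
Track B: 1 h 39 min 58 s = 5,998 s; 144,000 × 5,998 × 3 × 1 = 2,591,136,000 bytes.
Track C: 11,025 × 201 × 4 × 2 = 17,728,200 bytes.
Track D: 4 h 56 min 19 s = 17,779 s; 8,000 × 17,779 × 4 × 1 = 568,928,000 bytes.
Total = 6,132,672,200 bytes = 6132.67 MB.

6132.67 MB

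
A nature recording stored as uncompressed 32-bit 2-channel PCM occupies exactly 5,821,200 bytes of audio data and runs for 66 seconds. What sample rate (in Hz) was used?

Bytes = sample_rate × seconds × bytes_per_sample × channels.
sample_rate = 5,821,200 / (66 × 4 × 2) = 5,821,200 / 528 = 11,025 Hz.

11,025 Hz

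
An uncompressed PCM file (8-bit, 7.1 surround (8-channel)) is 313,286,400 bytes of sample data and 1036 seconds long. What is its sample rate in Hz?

Bytes = sample_rate × seconds × bytes_per_sample × channels.
sample_rate = 313,286,400 / (1,036 × 1 × 8) = 313,286,400 / 8,288 = 37,800 Hz.

37,800 Hz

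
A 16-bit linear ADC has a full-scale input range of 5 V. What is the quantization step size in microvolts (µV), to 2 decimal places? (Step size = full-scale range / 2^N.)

76.29 µV

5 V / 2^16 = 5 / 65,536 V = 76.29 µV.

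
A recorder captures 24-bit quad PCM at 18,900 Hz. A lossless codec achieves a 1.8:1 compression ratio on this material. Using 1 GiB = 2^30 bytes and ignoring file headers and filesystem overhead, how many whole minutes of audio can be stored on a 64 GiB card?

9,089 minutes

Uncompressed byte rate = 18,900 × 3 × 4 = 226,800 bytes/s.
After 1.8:1 compression, effective rate ≈ 126000 bytes/s.
Capacity = 64 × 1,073,741,824 = 68,719,476,736 bytes.
68,719,476,736 / effective rate ≈ 545392.67 s → 9,089 minutes.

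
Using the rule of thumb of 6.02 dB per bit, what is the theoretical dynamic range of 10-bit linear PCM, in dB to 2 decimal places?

60.20 dB

10 × 6.02 = 60.20 dB.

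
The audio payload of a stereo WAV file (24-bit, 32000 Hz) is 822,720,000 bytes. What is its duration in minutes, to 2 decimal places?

71.42 minutes

Byte rate = 32,000 × 3 × 2 = 192,000 bytes/s.
Duration = 822,720,000 / 192,000 = 4,285 s.
4,285 s / 60 = 71.42 minutes.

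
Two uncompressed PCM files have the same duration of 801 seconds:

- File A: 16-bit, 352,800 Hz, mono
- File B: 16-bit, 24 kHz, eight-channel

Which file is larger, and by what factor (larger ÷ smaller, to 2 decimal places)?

File A: 352,800 × 2 × 1 = 705,600 bytes/s.
File B: 24,000 × 2 × 8 = 384,000 bytes/s.
File A is larger; ratio = 565,185,600 / 307,584,000 = 1.84.

File A, by a factor of 1.84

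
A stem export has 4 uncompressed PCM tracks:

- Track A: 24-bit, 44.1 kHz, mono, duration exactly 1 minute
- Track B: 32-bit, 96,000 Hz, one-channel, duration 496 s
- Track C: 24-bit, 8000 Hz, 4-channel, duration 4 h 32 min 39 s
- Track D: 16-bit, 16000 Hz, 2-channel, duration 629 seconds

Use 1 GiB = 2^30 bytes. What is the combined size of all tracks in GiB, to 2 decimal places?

Track A: exactly 1 minute = 60 s; 44,100 × 60 × 3 × 1 = 7,938,000 bytes.
Track B: 96,000 × 496 × 4 × 1 = 190,464,000 bytes.
Track C: 4 h 32 min 39 s = 16,359 s; 8,000 × 16,359 × 3 × 4 = 1,570,464,000 bytes.
Track D: 16,000 × 629 × 2 × 2 = 40,256,000 bytes.
Total = 1,809,122,000 bytes = 1.68 GiB.

1.68 GiB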